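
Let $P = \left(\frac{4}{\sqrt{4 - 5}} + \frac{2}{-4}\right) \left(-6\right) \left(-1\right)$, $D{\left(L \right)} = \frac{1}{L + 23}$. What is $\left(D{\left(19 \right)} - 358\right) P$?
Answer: $\frac{15035}{14} + \frac{60140 i}{7} \approx 1073.9 + 8591.4 i$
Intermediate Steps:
$D{\left(L \right)} = \frac{1}{23 + L}$
$P = -3 - 24 i$ ($P = \left(\frac{4}{\sqrt{-1}} + 2 \left(- \frac{1}{4}\right)\right) \left(-6\right) \left(-1\right) = \left(\frac{4}{i} - \frac{1}{2}\right) \left(-6\right) \left(-1\right) = \left(4 \left(- i\right) - \frac{1}{2}\right) \left(-6\right) \left(-1\right) = \left(- 4 i - \frac{1}{2}\right) \left(-6\right) \left(-1\right) = \left(- \frac{1}{2} - 4 i\right) \left(-6\right) \left(-1\right) = \left(3 + 24 i\right) \left(-1\right) = -3 - 24 i \approx -3.0 - 24.0 i$)
$\left(D{\left(19 \right)} - 358\right) P = \left(\frac{1}{23 + 19} - 358\right) \left(-3 - 24 i\right) = \left(\frac{1}{42} - 358\right) \left(-3 - 24 i\right) = - \frac{15035 \left(-3 - 24 i\right)}{42} = \frac{15035}{14} + \frac{60140 i}{7}$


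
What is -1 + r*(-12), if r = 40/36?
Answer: -43/3 ≈ -14.333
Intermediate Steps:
r = 10/9 (r = 40*(1/36) = 10/9 ≈ 1.1111)
-1 + r*(-12) = -1 + (10/9)*(-12) = -1 - 40/3 = -43/3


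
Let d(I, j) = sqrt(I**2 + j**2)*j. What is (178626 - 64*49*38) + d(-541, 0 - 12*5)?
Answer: 59458 - 60*sqrt(296281) ≈ 26799.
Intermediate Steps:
d(I, j) = j*sqrt(I**2 + j**2)
(178626 - 64*49*38) + d(-541, 0 - 12*5) = (178626 - 64*49*38) + (0 - 12*5)*sqrt((-541)**2 + (0 - 12*5)**2) = (178626 - 3136*38) + (0 - 60)*sqrt(292681 + (0 - 60)**2) = (178626 - 119168) - 60*sqrt(292681 + (-60)**2) = 59458 - 60*sqrt(292681 + 3600) = 59458 - 60*sqrt(296281)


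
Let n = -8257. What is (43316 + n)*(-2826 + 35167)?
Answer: 1133843119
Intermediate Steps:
(43316 + n)*(-2826 + 35167) = (43316 - 8257)*(-2826 + 35167) = 35059*32341 = 1133843119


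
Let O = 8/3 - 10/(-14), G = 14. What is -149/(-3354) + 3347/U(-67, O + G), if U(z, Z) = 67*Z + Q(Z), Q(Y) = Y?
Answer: 119720389/41623140 ≈ 2.8763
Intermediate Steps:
O = 71/21 (O = 8*(1/3) - 10*(-1/14) = 8/3 + 5/7 = 71/21 ≈ 3.3810)
U(z, Z) = 68*Z (U(z, Z) = 67*Z + Z = 68*Z)
-149/(-3354) + 3347/U(-67, O + G) = -149/(-3354) + 3347/((68*(71/21 + 14))) = -149*(-1/3354) + 3347/((68*(365/21))) = 149/3354 + 3347/(24820/21) = 149/3354 + 3347*(21/24820) = 149/3354 + 70287/24820 = 119720389/41623140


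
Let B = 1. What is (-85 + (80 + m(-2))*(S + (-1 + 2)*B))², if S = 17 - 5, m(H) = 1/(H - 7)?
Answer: 73650724/81 ≈ 9.0927e+5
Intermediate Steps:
m(H) = 1/(-7 + H)
S = 12
(-85 + (80 + m(-2))*(S + (-1 + 2)*B))² = (-85 + (80 + 1/(-7 - 2))*(12 + (-1 + 2)*1))² = (-85 + (80 + 1/(-9))*(12 + 1*1))² = (-85 + (80 - ⅑)*(12 + 1))² = (-85 + (719/9)*13)² = (-85 + 9347/9)² = (8582/9)² = 73650724/81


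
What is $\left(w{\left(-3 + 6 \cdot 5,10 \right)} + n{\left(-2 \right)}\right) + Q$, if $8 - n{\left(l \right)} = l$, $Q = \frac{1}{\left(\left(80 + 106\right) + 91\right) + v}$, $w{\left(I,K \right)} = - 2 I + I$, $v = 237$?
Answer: $- \frac{8737}{514} \approx -16.998$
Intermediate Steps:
$w{\left(I,K \right)} = - I$
$Q = \frac{1}{514}$ ($Q = \frac{1}{\left(\left(80 + 106\right) + 91\right) + 237} = \frac{1}{\left(186 + 91\right) + 237} = \frac{1}{277 + 237} = \frac{1}{514} \approx 0.0019455$)
$n{\left(l \right)} = 8 - l$
$\left(w{\left(-3 + 6 \cdot 5,10 \right)} + n{\left(-2 \right)}\right) + Q = \left(- (-3 + 6 \cdot 5) + \left(8 - -2\right)\right) + \frac{1}{514} = \left(- (-3 + 30) + \left(8 + 2\right)\right) + \frac{1}{514} = \left(\left(-1\right) 27 + 10\right) + \frac{1}{514} = \left(-27 + 10\right) + \frac{1}{514} = -17 + \frac{1}{514} = - \frac{8737}{514}$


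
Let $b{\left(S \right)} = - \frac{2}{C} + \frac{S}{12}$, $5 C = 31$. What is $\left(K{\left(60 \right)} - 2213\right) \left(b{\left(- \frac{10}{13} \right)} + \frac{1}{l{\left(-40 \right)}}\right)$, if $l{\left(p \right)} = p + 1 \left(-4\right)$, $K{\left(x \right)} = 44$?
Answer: $\frac{15746217}{17732} \approx 888.01$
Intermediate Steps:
$C = \frac{31}{5}$ ($C = \frac{1}{5} \cdot 31 = \frac{31}{5} \approx 6.2$)
$l{\left(p \right)} = -4 + p$ ($l{\left(p \right)} = p - 4 = -4 + p$)
$b{\left(S \right)} = - \frac{10}{31} + \frac{S}{12}$ ($b{\left(S \right)} = - \frac{2}{\frac{31}{5}} + \frac{S}{12} = \left(-2\right) \frac{5}{31} + S \frac{1}{12} = - \frac{10}{31} + \frac{S}{12}$)
$\left(K{\left(60 \right)} - 2213\right) \left(b{\left(- \frac{10}{13} \right)} + \frac{1}{l{\left(-40 \right)}}\right) = \left(44 - 2213\right) \left(\left(- \frac{10}{31} + \frac{\left(-10\right) \frac{1}{13}}{12}\right) + \frac{1}{-4 - 40}\right) = - 2169 \left(\left(- \frac{10}{31} + \frac{\left(-10\right) \frac{1}{13}}{12}\right) + \frac{1}{-44}\right) = - 2169 \left(\left(- \frac{10}{31} + \frac{1}{12} \left(- \frac{10}{13}\right)\right) - \frac{1}{44}\right) = - 2169 \left(\left(- \frac{10}{31} - \frac{5}{78}\right) - \frac{1}{44}\right) = - 2169 \left(- \frac{935}{2418} - \frac{1}{44}\right) = \left(-2169\right) \left(- \frac{21779}{53196}\right) = \frac{15746217}{17732}$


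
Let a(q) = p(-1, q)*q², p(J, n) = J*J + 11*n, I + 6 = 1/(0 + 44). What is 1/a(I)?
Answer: -7744/17914771 ≈ -0.00043227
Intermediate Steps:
I = -263/44 (I = -6 + 1/(0 + 44) = -6 + 1/44 = -263/44 ≈ -5.9773)
p(J, n) = J² + 11*n
a(q) = q²*(1 + 11*q) (a(q) = ((-1)² + 11*q)*q² = (1 + 11*q)*q² = q²*(1 + 11*q))
1/a(I) = 1/((-263/44)²*(1 + 11*(-263/44))) = 1/(69169*(1 - 263/4)/1936) = 1/((69169/1936)*(-259/4)) = 1/(-17914771/7744) = -7744/17914771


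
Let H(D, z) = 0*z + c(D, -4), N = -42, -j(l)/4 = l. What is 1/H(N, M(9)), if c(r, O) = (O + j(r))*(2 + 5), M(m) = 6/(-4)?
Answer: 1/1148 ≈ 0.00087108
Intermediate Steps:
j(l) = -4*l
M(m) = -3/2 (M(m) = 6*(-¼) = -3/2)
c(r, O) = -28*r + 7*O (c(r, O) = (O - 4*r)*(2 + 5) = (O - 4*r)*7 = -28*r + 7*O)
H(D, z) = -28 - 28*D (H(D, z) = 0*z + (-28*D + 7*(-4)) = 0 + (-28*D - 28) = 0 + (-28 - 28*D) = -28 - 28*D)
1/H(N, M(9)) = 1/(-28 - 28*(-42)) = 1/(-28 + 1176) = 1/1148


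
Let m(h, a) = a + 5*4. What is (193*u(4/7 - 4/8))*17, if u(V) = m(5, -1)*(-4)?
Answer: -249356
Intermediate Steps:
m(h, a) = 20 + a (m(h, a) = a + 20 = 20 + a)
u(V) = -76 (u(V) = (20 - 1)*(-4) = 19*(-4) = -76)
(193*u(4/7 - 4/8))*17 = (193*(-76))*17 = -14668*17 = -249356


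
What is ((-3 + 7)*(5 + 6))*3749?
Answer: 164956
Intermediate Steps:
((-3 + 7)*(5 + 6))*3749 = (4*11)*3749 = 44*3749 = 164956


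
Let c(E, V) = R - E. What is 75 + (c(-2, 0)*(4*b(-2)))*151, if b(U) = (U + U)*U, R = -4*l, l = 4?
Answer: -67573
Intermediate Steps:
R = -16 (R = -4*4 = -16)
c(E, V) = -16 - E
b(U) = 2*U² (b(U) = (2*U)*U = 2*U²)
75 + (c(-2, 0)*(4*b(-2)))*151 = 75 + ((-16 - 1*(-2))*(4*(2*(-2)²)))*151 = 75 + ((-16 + 2)*(4*(2*4)))*151 = 75 - 56*8*151 = 75 - 14*32*151 = 75 - 448*151 = 75 - 67648 = -67573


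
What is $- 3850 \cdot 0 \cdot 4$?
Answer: $0$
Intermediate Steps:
$- 3850 \cdot 0 \cdot 4 = \left(-3850\right) 0 = 0$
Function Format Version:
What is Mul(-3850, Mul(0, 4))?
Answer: 0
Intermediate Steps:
Mul(-3850, Mul(0, 4)) = Mul(-3850, 0) = 0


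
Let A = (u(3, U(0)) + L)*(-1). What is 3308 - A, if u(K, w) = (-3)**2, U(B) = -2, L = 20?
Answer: 3337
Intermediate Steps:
u(K, w) = 9
A = -29 (A = (9 + 20)*(-1) = 29*(-1) = -29)
3308 - A = 3308 - 1*(-29) = 3308 + 29 = 3337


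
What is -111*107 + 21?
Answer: -11856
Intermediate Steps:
-111*107 + 21 = -11877 + 21 = -11856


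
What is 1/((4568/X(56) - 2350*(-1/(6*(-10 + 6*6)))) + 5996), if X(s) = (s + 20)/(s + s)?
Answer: 1482/18884909 ≈ 7.8475e-5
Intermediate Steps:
X(s) = (20 + s)/(2*s) (X(s) = (20 + s)/((2*s)) = (20 + s)*(1/(2*s)) = (20 + s)/(2*s))
1/((4568/X(56) - 2350*(-1/(6*(-10 + 6*6)))) + 5996) = 1/((4568/(((1/2)*(20 + 56)/56)) - 2350*(-1/(6*(-10 + 6*6)))) + 5996) = 1/((4568/(((1/2)*(1/56)*76)) - 2350*(-1/(6*(-10 + 36)))) + 5996) = 1/((4568/(19/28) - 2350/((-6*26))) + 5996) = 1/((4568*(28/19) - 2350/(-156)) + 5996) = 1/((127904/19 - 2350*(-1/156)) + 5996) = 1/((127904/19 + 1175/78) + 5996) = 1/(9998837/1482 + 5996) = 1/(18884909/1482) = 1482/18884909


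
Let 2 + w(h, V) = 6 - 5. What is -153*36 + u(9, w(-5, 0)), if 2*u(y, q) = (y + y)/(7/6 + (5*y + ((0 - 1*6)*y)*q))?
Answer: -3310254/601 ≈ -5507.9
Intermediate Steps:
w(h, V) = -1 (w(h, V) = -2 + (6 - 5) = -2 + 1 = -1)
u(y, q) = y/(7/6 + 5*y - 6*q*y) (u(y, q) = ((y + y)/(7/6 + (5*y + ((0 - 1*6)*y)*q)))/2 = ((2*y)/(7*(1/6) + (5*y + ((0 - 6)*y)*q)))/2 = ((2*y)/(7/6 + (5*y + (-6*y)*q)))/2 = ((2*y)/(7/6 + (5*y - 6*q*y)))/2 = ((2*y)/(7/6 + 5*y - 6*q*y))/2 = (2*y/(7/6 + 5*y - 6*q*y))/2 = y/(7/6 + 5*y - 6*q*y))
-153*36 + u(9, w(-5, 0)) = -153*36 + 6*9/(7 + 30*9 - 36*(-1)*9) = -5508 + 6*9/(7 + 270 + 324) = -5508 + 6*9/601 = -5508 + 6*9*(1/601) = -5508 + 54/601 = -3310254/601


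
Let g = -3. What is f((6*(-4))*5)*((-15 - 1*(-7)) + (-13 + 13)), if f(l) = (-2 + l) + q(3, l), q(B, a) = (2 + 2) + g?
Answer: 968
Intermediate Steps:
q(B, a) = 1 (q(B, a) = (2 + 2) - 3 = 4 - 3 = 1)
f(l) = -1 + l (f(l) = (-2 + l) + 1 = -1 + l)
f((6*(-4))*5)*((-15 - 1*(-7)) + (-13 + 13)) = (-1 + (6*(-4))*5)*((-15 - 1*(-7)) + (-13 + 13)) = (-1 - 24*5)*((-15 + 7) + 0) = (-1 - 120)*(-8 + 0) = -121*(-8) = 968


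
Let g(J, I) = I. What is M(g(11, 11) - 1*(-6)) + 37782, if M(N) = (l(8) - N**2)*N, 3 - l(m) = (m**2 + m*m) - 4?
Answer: 30812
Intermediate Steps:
l(m) = 7 - 2*m**2 (l(m) = 3 - ((m**2 + m*m) - 4) = 3 - ((m**2 + m**2) - 4) = 3 - (2*m**2 - 4) = 3 - (-4 + 2*m**2) = 3 + (4 - 2*m**2) = 7 - 2*m**2)
M(N) = N*(-121 - N**2) (M(N) = ((7 - 2*8**2) - N**2)*N = ((7 - 2*64) - N**2)*N = ((7 - 128) - N**2)*N = (-121 - N**2)*N = N*(-121 - N**2))
M(g(11, 11) - 1*(-6)) + 37782 = -(11 - 1*(-6))*(121 + (11 - 1*(-6))**2) + 37782 = -(11 + 6)*(121 + (11 + 6)**2) + 37782 = -1*17*(121 + 17**2) + 37782 = -1*17*(121 + 289) + 37782 = -1*17*410 + 37782 = -6970 + 37782 = 30812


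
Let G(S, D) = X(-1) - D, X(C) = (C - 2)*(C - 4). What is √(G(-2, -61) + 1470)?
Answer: √1546 ≈ 39.319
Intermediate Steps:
X(C) = (-4 + C)*(-2 + C) (X(C) = (-2 + C)*(-4 + C) = (-4 + C)*(-2 + C))
G(S, D) = 15 - D (G(S, D) = (8 + (-1)² - 6*(-1)) - D = (8 + 1 + 6) - D = 15 - D)
√(G(-2, -61) + 1470) = √((15 - 1*(-61)) + 1470) = √((15 + 61) + 1470) = √(76 + 1470) = √1546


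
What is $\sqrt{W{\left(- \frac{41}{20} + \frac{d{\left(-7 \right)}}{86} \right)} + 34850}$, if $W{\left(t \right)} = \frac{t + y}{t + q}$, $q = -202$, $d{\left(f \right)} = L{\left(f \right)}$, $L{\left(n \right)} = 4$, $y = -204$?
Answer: $\frac{\sqrt{1072722663785859}}{175443} \approx 186.68$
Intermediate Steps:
$d{\left(f \right)} = 4$
$W{\left(t \right)} = \frac{-204 + t}{-202 + t}$ ($W{\left(t \right)} = \frac{t - 204}{t - 202} = \frac{-204 + t}{-202 + t}$)
$\sqrt{W{\left(- \frac{41}{20} + \frac{d{\left(-7 \right)}}{86} \right)} + 34850} = \sqrt{\frac{-204 + \left(- \frac{41}{20} + \frac{4}{86}\right)}{-202 + \left(- \frac{41}{20} + \frac{4}{86}\right)} + 34850} = \sqrt{\frac{-204 + \left(\left(-41\right) \frac{1}{20} + 4 \cdot \frac{1}{86}\right)}{-202 + \left(\left(-41\right) \frac{1}{20} + 4 \cdot \frac{1}{86}\right)} + 34850} = \sqrt{\frac{-204 + \left(- \frac{41}{20} + \frac{2}{43}\right)}{-202 + \left(- \frac{41}{20} + \frac{2}{43}\right)} + 34850} = \sqrt{\frac{-204 - \frac{1723}{860}}{-202 - \frac{1723}{860}} + 34850} = \sqrt{\frac{1}{- \frac{175443}{860}} \left(- \frac{177163}{860}\right) + 34850} = \sqrt{\left(- \frac{860}{175443}\right) \left(- \frac{177163}{860}\right) + 34850} = \sqrt{\frac{177163}{175443} + 34850} = \sqrt{\frac{6114365713}{175443}} = \frac{\sqrt{1072722663785859}}{175443}$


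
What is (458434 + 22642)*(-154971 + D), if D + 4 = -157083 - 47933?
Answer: -173183030316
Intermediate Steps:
D = -205020 (D = -4 + (-157083 - 47933) = -4 - 205016 = -205020)
(458434 + 22642)*(-154971 + D) = (458434 + 22642)*(-154971 - 205020) = 481076*(-359991) = -173183030316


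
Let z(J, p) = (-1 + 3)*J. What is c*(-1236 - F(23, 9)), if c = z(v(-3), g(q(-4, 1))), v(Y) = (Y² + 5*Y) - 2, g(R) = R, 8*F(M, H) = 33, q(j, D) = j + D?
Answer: 19842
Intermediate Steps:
q(j, D) = D + j
F(M, H) = 33/8 (F(M, H) = (⅛)*33 = 33/8)
v(Y) = -2 + Y² + 5*Y
z(J, p) = 2*J
c = -16 (c = 2*(-2 + (-3)² + 5*(-3)) = 2*(-2 + 9 - 15) = 2*(-8) = -16)
c*(-1236 - F(23, 9)) = -16*(-1236 - 1*33/8) = -16*(-1236 - 33/8) = -16*(-9921/8) = 19842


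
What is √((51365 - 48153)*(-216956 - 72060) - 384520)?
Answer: 2*I*√232175978 ≈ 30475.0*I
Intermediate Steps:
√((51365 - 48153)*(-216956 - 72060) - 384520) = √(3212*(-289016) - 384520) = √(-928319392 - 384520) = √(-928703912) = 2*I*√232175978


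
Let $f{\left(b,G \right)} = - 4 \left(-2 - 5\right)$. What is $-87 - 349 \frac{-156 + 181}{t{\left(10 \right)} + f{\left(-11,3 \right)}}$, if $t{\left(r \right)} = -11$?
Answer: $- \frac{10204}{17} \approx -600.24$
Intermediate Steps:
$f{\left(b,G \right)} = 28$ ($f{\left(b,G \right)} = \left(-4\right) \left(-7\right) = 28$)
$-87 - 349 \frac{-156 + 181}{t{\left(10 \right)} + f{\left(-11,3 \right)}} = -87 - 349 \frac{-156 + 181}{-11 + 28} = -87 - 349 \cdot \frac{25}{17} = -87 - 349 \cdot 25 \cdot \frac{1}{17} = -87 - \frac{8725}{17} = - \frac{10204}{17}$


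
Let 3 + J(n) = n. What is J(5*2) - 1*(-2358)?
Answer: 2365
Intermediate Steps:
J(n) = -3 + n
J(5*2) - 1*(-2358) = (-3 + 5*2) - 1*(-2358) = (-3 + 10) + 2358 = 7 + 2358 = 2365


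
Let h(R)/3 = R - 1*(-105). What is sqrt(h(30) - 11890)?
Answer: I*sqrt(11485) ≈ 107.17*I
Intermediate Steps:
h(R) = 315 + 3*R (h(R) = 3*(R - 1*(-105)) = 3*(R + 105) = 3*(105 + R) = 315 + 3*R)
sqrt(h(30) - 11890) = sqrt((315 + 3*30) - 11890) = sqrt((315 + 90) - 11890) = sqrt(405 - 11890) = sqrt(-11485) = I*sqrt(11485)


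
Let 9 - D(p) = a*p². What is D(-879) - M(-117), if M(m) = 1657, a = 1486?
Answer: -1148146174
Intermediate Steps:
D(p) = 9 - 1486*p²
D(-879) - M(-117) = (9 - 1486*(-879)²) - 1*1657 = (9 - 1486*772641) - 1657 = (9 - 1148144526) - 1657 = -1148144517 - 1657 = -1148146174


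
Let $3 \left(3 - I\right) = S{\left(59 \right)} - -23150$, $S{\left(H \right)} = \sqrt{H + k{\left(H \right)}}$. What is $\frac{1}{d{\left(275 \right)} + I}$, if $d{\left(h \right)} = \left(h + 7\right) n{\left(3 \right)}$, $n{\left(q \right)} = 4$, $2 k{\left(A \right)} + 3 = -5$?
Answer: $- \frac{19757}{130112998} + \frac{\sqrt{55}}{130112998} \approx -0.00015179$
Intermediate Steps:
$k{\left(A \right)} = -4$ ($k{\left(A \right)} = - \frac{3}{2} + \frac{1}{2} \left(-5\right) = - \frac{3}{2} - \frac{5}{2} = -4$)
$S{\left(H \right)} = \sqrt{-4 + H}$ ($S{\left(H \right)} = \sqrt{H - 4} = \sqrt{-4 + H}$)
$I = - \frac{23141}{3} - \frac{\sqrt{55}}{3}$ ($I = 3 - \frac{\sqrt{-4 + 59} - -23150}{3} = 3 - \frac{\sqrt{55} + 23150}{3} = 3 - \frac{23150 + \sqrt{55}}{3} = 3 - \left(\frac{23150}{3} + \frac{\sqrt{55}}{3}\right) = - \frac{23141}{3} - \frac{\sqrt{55}}{3} \approx -7716.1$)
$d{\left(h \right)} = 28 + 4 h$ ($d{\left(h \right)} = \left(h + 7\right) 4 = \left(7 + h\right) 4 = 28 + 4 h$)
$\frac{1}{d{\left(275 \right)} + I} = \frac{1}{\left(28 + 4 \cdot 275\right) - \left(\frac{23141}{3} + \frac{\sqrt{55}}{3}\right)} = \frac{1}{\left(28 + 1100\right) - \left(\frac{23141}{3} + \frac{\sqrt{55}}{3}\right)} = \frac{1}{1128 - \left(\frac{23141}{3} + \frac{\sqrt{55}}{3}\right)} = \frac{1}{- \frac{19757}{3} - \frac{\sqrt{55}}{3}}$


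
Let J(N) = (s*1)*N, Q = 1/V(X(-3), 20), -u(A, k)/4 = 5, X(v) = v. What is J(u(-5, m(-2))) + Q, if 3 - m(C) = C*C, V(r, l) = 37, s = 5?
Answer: -3699/37 ≈ -99.973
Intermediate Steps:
m(C) = 3 - C² (m(C) = 3 - C*C = 3 - C²)
u(A, k) = -20 (u(A, k) = -4*5 = -20)
Q = 1/37 ≈ 0.027027
J(N) = 5*N (J(N) = (5*1)*N = 5*N)
J(u(-5, m(-2))) + Q = 5*(-20) + 1/37 = -100 + 1/37 = -3699/37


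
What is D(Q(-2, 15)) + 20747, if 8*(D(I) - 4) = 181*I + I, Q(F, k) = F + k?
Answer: 84187/4 ≈ 21047.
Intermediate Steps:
D(I) = 4 + 91*I/4 (D(I) = 4 + (181*I + I)/8 = 4 + (182*I)/8 = 4 + 91*I/4)
D(Q(-2, 15)) + 20747 = (4 + 91*(-2 + 15)/4) + 20747 = (4 + (91/4)*13) + 20747 = (4 + 1183/4) + 20747 = 1199/4 + 20747 = 84187/4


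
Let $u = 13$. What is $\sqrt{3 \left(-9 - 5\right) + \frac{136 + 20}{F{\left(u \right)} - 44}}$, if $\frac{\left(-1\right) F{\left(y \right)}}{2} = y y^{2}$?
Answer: $\frac{6 i \sqrt{5749429}}{2219} \approx 6.4835 i$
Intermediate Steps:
$F{\left(y \right)} = - 2 y^{3}$ ($F{\left(y \right)} = - 2 y y^{2} = - 2 y^{3}$)
$\sqrt{3 \left(-9 - 5\right) + \frac{136 + 20}{F{\left(u \right)} - 44}} = \sqrt{3 \left(-9 - 5\right) + \frac{136 + 20}{- 2 \cdot 13^{3} - 44}} = \sqrt{3 \left(-14\right) + \frac{156}{\left(-2\right) 2197 - 44}} = \sqrt{-42 + \frac{156}{-4394 - 44}} = \sqrt{-42 + \frac{156}{-4438}} = \sqrt{-42 + 156 \left(- \frac{1}{4438}\right)} = \sqrt{-42 - \frac{78}{2219}} = \sqrt{- \frac{93276}{2219}} = \frac{6 i \sqrt{5749429}}{2219}$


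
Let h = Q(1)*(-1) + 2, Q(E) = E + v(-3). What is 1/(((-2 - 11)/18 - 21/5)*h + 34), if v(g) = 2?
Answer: 90/3503 ≈ 0.025692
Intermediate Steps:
Q(E) = 2 + E (Q(E) = E + 2 = 2 + E)
h = -1 (h = (2 + 1)*(-1) + 2 = 3*(-1) + 2 = -3 + 2 = -1)
1/(((-2 - 11)/18 - 21/5)*h + 34) = 1/(((-2 - 11)/18 - 21/5)*(-1) + 34) = 1/((-13*1/18 - 21*1/5)*(-1) + 34) = 1/((-13/18 - 21/5)*(-1) + 34) = 1/(-443/90*(-1) + 34) = 1/(443/90 + 34) = 1/(3503/90) = 90/3503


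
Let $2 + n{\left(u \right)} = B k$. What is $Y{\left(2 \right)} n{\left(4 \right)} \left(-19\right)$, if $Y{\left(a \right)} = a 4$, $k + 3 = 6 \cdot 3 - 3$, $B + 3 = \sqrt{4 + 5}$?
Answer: $304$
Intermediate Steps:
$B = 0$ ($B = -3 + \sqrt{4 + 5} = -3 + \sqrt{9} = -3 + 3 = 0$)
$k = 12$ ($k = -3 + \left(6 \cdot 3 - 3\right) = -3 + \left(18 - 3\right) = -3 + 15 = 12$)
$n{\left(u \right)} = -2$ ($n{\left(u \right)} = -2 + 0 \cdot 12 = -2 + 0 = -2$)
$Y{\left(a \right)} = 4 a$
$Y{\left(2 \right)} n{\left(4 \right)} \left(-19\right) = 4 \cdot 2 \left(-2\right) \left(-19\right) = 8 \left(-2\right) \left(-19\right) = \left(-16\right) \left(-19\right) = 304$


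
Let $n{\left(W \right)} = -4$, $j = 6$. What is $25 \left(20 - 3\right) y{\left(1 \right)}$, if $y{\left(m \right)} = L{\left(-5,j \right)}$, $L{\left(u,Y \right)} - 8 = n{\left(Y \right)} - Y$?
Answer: $-850$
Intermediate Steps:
$L{\left(u,Y \right)} = 4 - Y$ ($L{\left(u,Y \right)} = 8 - \left(4 + Y\right) = 4 - Y$)
$y{\left(m \right)} = -2$ ($y{\left(m \right)} = 4 - 6 = -2$)
$25 \left(20 - 3\right) y{\left(1 \right)} = 25 \left(20 - 3\right) \left(-2\right) = 25 \cdot 17 \left(-2\right) = 425 \left(-2\right) = -850$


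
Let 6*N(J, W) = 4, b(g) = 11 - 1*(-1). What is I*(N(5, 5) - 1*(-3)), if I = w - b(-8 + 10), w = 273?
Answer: 957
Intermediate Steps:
b(g) = 12 (b(g) = 11 + 1 = 12)
N(J, W) = 2/3 (N(J, W) = (1/6)*4 = 2/3)
I = 261 (I = 273 - 1*12 = 273 - 12 = 261)
I*(N(5, 5) - 1*(-3)) = 261*(2/3 - 1*(-3)) = 261*(2/3 + 3) = 261*(11/3) = 957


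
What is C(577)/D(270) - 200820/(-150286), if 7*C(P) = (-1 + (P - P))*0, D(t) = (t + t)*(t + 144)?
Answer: 100410/75143 ≈ 1.3363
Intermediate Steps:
D(t) = 2*t*(144 + t) (D(t) = (2*t)*(144 + t) = 2*t*(144 + t))
C(P) = 0 (C(P) = ((-1 + (P - P))*0)/7 = ((-1 + 0)*0)/7 = (-1*0)/7 = (⅐)*0 = 0)
C(577)/D(270) - 200820/(-150286) = 0/((2*270*(144 + 270))) - 200820/(-150286) = 0/((2*270*414)) - 200820*(-1/150286) = 0/223560 + 100410/75143 = 0*(1/223560) + 100410/75143 = 0 + 100410/75143 = 100410/75143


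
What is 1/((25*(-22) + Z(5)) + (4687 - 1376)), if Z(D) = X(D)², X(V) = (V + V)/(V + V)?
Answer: 1/2762 ≈ 0.00036206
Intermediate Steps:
X(V) = 1 (X(V) = (2*V)/((2*V)) = (2*V)*(1/(2*V)) = 1)
Z(D) = 1 (Z(D) = 1² = 1)
1/((25*(-22) + Z(5)) + (4687 - 1376)) = 1/((25*(-22) + 1) + (4687 - 1376)) = 1/((-550 + 1) + 3311) = 1/(-549 + 3311) = 1/2762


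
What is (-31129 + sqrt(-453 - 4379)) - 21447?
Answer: -52576 + 4*I*sqrt(302) ≈ -52576.0 + 69.513*I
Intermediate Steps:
(-31129 + sqrt(-453 - 4379)) - 21447 = (-31129 + sqrt(-4832)) - 21447 = (-31129 + 4*I*sqrt(302)) - 21447 = -52576 + 4*I*sqrt(302)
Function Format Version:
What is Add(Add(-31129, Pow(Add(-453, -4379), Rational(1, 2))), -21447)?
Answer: Add(-52576, Mul(4, I, Pow(302, Rational(1, 2)))) ≈ Add(-52576., Mul(69.513, I))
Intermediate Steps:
Add(Add(-31129, Pow(Add(-453, -4379), Rational(1, 2))), -21447) = Add(Add(-31129, Pow(-4832, Rational(1, 2))), -21447) = Add(Add(-31129, Mul(4, I, Pow(302, Rational(1, 2)))), -21447) = Add(-52576, Mul(4, I, Pow(302, Rational(1, 2))))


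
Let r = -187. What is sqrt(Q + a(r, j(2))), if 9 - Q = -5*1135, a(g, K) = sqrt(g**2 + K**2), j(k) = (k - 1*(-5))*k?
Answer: sqrt(5684 + sqrt(35165)) ≈ 76.626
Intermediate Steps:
j(k) = k*(5 + k) (j(k) = (k + 5)*k = (5 + k)*k = k*(5 + k))
a(g, K) = sqrt(K**2 + g**2)
Q = 5684 (Q = 9 - (-5)*1135 = 9 - 1*(-5675) = 9 + 5675 = 5684)
sqrt(Q + a(r, j(2))) = sqrt(5684 + sqrt((2*(5 + 2))**2 + (-187)**2)) = sqrt(5684 + sqrt((2*7)**2 + 34969)) = sqrt(5684 + sqrt(14**2 + 34969)) = sqrt(5684 + sqrt(196 + 34969)) = sqrt(5684 + sqrt(35165))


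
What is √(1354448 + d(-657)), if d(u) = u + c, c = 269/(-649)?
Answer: √570217948410/649 ≈ 1163.5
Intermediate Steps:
c = -269/649 (c = 269*(-1/649) = -269/649 ≈ -0.41448)
d(u) = -269/649 + u (d(u) = u - 269/649 = -269/649 + u)
√(1354448 + d(-657)) = √(1354448 + (-269/649 - 657)) = √(1354448 - 426662/649) = √(878610090/649) = √570217948410/649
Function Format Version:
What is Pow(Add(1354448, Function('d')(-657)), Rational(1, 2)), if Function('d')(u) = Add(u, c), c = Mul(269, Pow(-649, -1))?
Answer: Mul(Rational(1, 649), Pow(570217948410, Rational(1, 2))) ≈ 1163.5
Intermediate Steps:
c = Rational(-269, 649) (c = Mul(269, Rational(-1, 649)) = Rational(-269, 649) ≈ -0.41448)
Function('d')(u) = Add(Rational(-269, 649), u) (Function('d')(u) = Add(u, Rational(-269, 649)) = Add(Rational(-269, 649), u))
Pow(Add(1354448, Function('d')(-657)), Rational(1, 2)) = Pow(Add(1354448, Add(Rational(-269, 649), -657)), Rational(1, 2)) = Pow(Add(1354448, Rational(-426662, 649)), Rational(1, 2)) = Pow(Rational(878610090, 649), Rational(1, 2)) = Mul(Rational(1, 649), Pow(570217948410, Rational(1, 2)))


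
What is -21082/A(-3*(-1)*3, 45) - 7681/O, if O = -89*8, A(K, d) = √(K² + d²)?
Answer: 7681/712 - 10541*√26/117 ≈ -448.60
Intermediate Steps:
O = -712
-21082/A(-3*(-1)*3, 45) - 7681/O = -21082/√((-3*(-1)*3)² + 45²) - 7681/(-712) = -21082/√((3*3)² + 2025) - 7681*(-1/712) = -21082/√(9² + 2025) + 7681/712 = -21082/√(81 + 2025) + 7681/712 = -21082*√26/234 + 7681/712 = -10541*√26/117 + 7681/712 = 7681/712 - 10541*√26/117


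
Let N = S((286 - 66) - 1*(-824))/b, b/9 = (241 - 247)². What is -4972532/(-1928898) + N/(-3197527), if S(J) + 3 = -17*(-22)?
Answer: 286196456153821/111018661834428 ≈ 2.5779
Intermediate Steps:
b = 324 (b = 9*(241 - 247)² = 9*(-6)² = 9*36 = 324)
S(J) = 371 (S(J) = -3 - 17*(-22) = -3 + 374 = 371)
N = 371/324 ≈ 1.1451
-4972532/(-1928898) + N/(-3197527) = -4972532/(-1928898) + (371/324)/(-3197527) = -4972532*(-1/1928898) + (371/324)*(-1/3197527) = 2486266/964449 - 371/1035998748 = 286196456153821/111018661834428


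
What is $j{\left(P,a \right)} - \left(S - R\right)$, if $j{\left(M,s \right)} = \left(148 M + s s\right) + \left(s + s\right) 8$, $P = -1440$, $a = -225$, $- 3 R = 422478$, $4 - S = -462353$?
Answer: $-769278$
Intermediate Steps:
$S = 462357$ ($S = 4 - -462353 = 4 + 462353 = 462357$)
$R = -140826$ ($R = \left(- \frac{1}{3}\right) 422478 = -140826$)
$j{\left(M,s \right)} = s^{2} + 16 s + 148 M$ ($j{\left(M,s \right)} = \left(148 M + s^{2}\right) + 2 s 8 = \left(s^{2} + 148 M\right) + 16 s = s^{2} + 16 s + 148 M$)
$j{\left(P,a \right)} - \left(S - R\right) = \left(\left(-225\right)^{2} + 16 \left(-225\right) + 148 \left(-1440\right)\right) - \left(462357 - -140826\right) = \left(50625 - 3600 - 213120\right) - \left(462357 + 140826\right) = -166095 - 603183 = -769278$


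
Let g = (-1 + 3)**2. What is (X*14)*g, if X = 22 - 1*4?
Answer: 1008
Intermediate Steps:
g = 4 (g = 2**2 = 4)
X = 18 (X = 22 - 4 = 18)
(X*14)*g = (18*14)*4 = 252*4 = 1008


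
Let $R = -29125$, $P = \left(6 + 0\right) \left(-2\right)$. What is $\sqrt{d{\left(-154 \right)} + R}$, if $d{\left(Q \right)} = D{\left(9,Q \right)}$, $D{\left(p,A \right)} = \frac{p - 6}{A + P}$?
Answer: $\frac{i \sqrt{802568998}}{166} \approx 170.66 i$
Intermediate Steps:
$P = -12$ ($P = 6 \left(-2\right) = -12$)
$D{\left(p,A \right)} = \frac{-6 + p}{-12 + A}$ ($D{\left(p,A \right)} = \frac{p - 6}{A - 12} = \frac{-6 + p}{-12 + A}$)
$d{\left(Q \right)} = \frac{3}{-12 + Q}$ ($d{\left(Q \right)} = \frac{-6 + 9}{-12 + Q} = \frac{1}{-12 + Q} 3 = \frac{3}{-12 + Q}$)
$\sqrt{d{\left(-154 \right)} + R} = \sqrt{\frac{3}{-12 - 154} - 29125} = \sqrt{\frac{3}{-166} - 29125} = \sqrt{3 \left(- \frac{1}{166}\right) - 29125} = \sqrt{- \frac{3}{166} - 29125} = \sqrt{- \frac{4834753}{166}} = \frac{i \sqrt{802568998}}{166}$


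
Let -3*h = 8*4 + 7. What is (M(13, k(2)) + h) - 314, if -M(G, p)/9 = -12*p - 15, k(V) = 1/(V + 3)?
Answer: -852/5 ≈ -170.40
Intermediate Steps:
k(V) = 1/(3 + V)
M(G, p) = 135 + 108*p (M(G, p) = -9*(-12*p - 15) = -9*(-15 - 12*p) = 135 + 108*p)
h = -13 (h = -(8*4 + 7)/3 = -(32 + 7)/3 = -⅓*39 = -13)
(M(13, k(2)) + h) - 314 = ((135 + 108/(3 + 2)) - 13) - 314 = ((135 + 108/5) - 13) - 314 = (783/5 - 13) - 314 = 718/5 - 314 = -852/5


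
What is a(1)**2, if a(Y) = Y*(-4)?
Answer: 16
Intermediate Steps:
a(Y) = -4*Y
a(1)**2 = (-4*1)**2 = (-4)**2 = 16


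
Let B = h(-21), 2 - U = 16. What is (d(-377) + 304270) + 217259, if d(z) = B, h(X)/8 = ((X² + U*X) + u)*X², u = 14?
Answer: 3164001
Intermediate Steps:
U = -14 (U = 2 - 1*16 = 2 - 16 = -14)
h(X) = 8*X²*(14 + X² - 14*X) (h(X) = 8*(((X² - 14*X) + 14)*X²) = 8*((14 + X² - 14*X)*X²) = 8*(X²*(14 + X² - 14*X)) = 8*X²*(14 + X² - 14*X))
B = 2642472 (B = 8*(-21)²*(14 + (-21)² - 14*(-21)) = 8*441*(14 + 441 + 294) = 8*441*749 = 2642472)
d(z) = 2642472
(d(-377) + 304270) + 217259 = (2642472 + 304270) + 217259 = 2946742 + 217259 = 3164001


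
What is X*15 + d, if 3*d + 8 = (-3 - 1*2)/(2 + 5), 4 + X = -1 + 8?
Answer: 884/21 ≈ 42.095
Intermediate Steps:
X = 3 (X = -4 + (-1 + 8) = -4 + 7 = 3)
d = -61/21 (d = -8/3 + ((-3 - 1*2)/(2 + 5))/3 = -8/3 + ((-3 - 2)/7)/3 = -8/3 + (-5*⅐)/3 = -8/3 + (⅓)*(-5/7) = -8/3 - 5/21 = -61/21 ≈ -2.9048)
X*15 + d = 3*15 - 61/21 = 45 - 61/21 = 884/21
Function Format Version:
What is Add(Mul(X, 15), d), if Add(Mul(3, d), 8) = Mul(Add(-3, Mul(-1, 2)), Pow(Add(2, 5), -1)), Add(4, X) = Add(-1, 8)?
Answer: Rational(884, 21) ≈ 42.095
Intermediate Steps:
X = 3 (X = Add(-4, Add(-1, 8)) = Add(-4, 7) = 3)
d = Rational(-61, 21) (d = Add(Rational(-8, 3), Mul(Rational(1, 3), Mul(Add(-3, Mul(-1, 2)), Pow(Add(2, 5), -1)))) = Add(Rational(-8, 3), Mul(Rational(1, 3), Mul(Add(-3, -2), Pow(7, -1)))) = Add(Rational(-8, 3), Mul(Rational(1, 3), Mul(-5, Rational(1, 7)))) = Add(Rational(-8, 3), Mul(Rational(1, 3), Rational(-5, 7))) = Add(Rational(-8, 3), Rational(-5, 21)) = Rational(-61, 21) ≈ -2.9048)
Add(Mul(X, 15), d) = Add(Mul(3, 15), Rational(-61, 21)) = Add(45, Rational(-61, 21)) = Rational(884, 21)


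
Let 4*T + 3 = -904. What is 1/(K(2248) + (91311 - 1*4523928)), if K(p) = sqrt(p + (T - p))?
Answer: -17730468/78592373875663 - 2*I*sqrt(907)/78592373875663 ≈ -2.256e-7 - 7.664e-13*I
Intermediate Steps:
T = -907/4 (T = -3/4 + (1/4)*(-904) = -3/4 - 226 = -907/4 ≈ -226.75)
K(p) = I*sqrt(907)/2 (K(p) = sqrt(p + (-907/4 - p)) = sqrt(-907/4) = I*sqrt(907)/2)
1/(K(2248) + (91311 - 1*4523928)) = 1/(I*sqrt(907)/2 + (91311 - 1*4523928)) = 1/(I*sqrt(907)/2 + (91311 - 4523928)) = 1/(I*sqrt(907)/2 - 4432617) = 1/(-4432617 + I*sqrt(907)/2)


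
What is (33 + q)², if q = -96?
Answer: 3969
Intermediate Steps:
(33 + q)² = (33 - 96)² = (-63)² = 3969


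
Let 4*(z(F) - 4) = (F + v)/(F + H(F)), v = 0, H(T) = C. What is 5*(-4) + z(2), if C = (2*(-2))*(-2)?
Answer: -319/20 ≈ -15.950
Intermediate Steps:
C = 8 (C = -4*(-2) = 8)
H(T) = 8
z(F) = 4 + F/(4*(8 + F)) (z(F) = 4 + ((F + 0)/(F + 8))/4 = 4 + (F/(8 + F))/4 = 4 + F/(4*(8 + F)))
5*(-4) + z(2) = 5*(-4) + (128 + 17*2)/(4*(8 + 2)) = -20 + (¼)*(128 + 34)/10 = -20 + (¼)*(⅒)*162 = -20 + 81/20 = -319/20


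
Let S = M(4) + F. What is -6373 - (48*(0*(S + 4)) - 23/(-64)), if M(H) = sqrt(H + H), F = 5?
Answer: -407895/64 ≈ -6373.4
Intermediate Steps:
M(H) = sqrt(2)*sqrt(H) (M(H) = sqrt(2*H) = sqrt(2)*sqrt(H))
S = 5 + 2*sqrt(2) (S = sqrt(2)*sqrt(4) + 5 = sqrt(2)*2 + 5 = 2*sqrt(2) + 5 = 5 + 2*sqrt(2) ≈ 7.8284)
-6373 - (48*(0*(S + 4)) - 23/(-64)) = -6373 - (48*(0*((5 + 2*sqrt(2)) + 4)) - 23/(-64)) = -6373 - (48*(0*(9 + 2*sqrt(2))) - 23*(-1/64)) = -6373 - (48*0 + 23/64) = -6373 - (0 + 23/64) = -6373 - 1*23/64 = -6373 - 23/64 = -407895/64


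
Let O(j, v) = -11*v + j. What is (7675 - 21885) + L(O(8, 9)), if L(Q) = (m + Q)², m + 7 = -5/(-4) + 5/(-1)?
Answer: -61711/16 ≈ -3856.9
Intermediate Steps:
m = -43/4 (m = -7 + (-5/(-4) + 5/(-1)) = -7 + (-5*(-¼) + 5*(-1)) = -7 + (5/4 - 5) = -7 - 15/4 = -43/4 ≈ -10.750)
O(j, v) = j - 11*v
L(Q) = (-43/4 + Q)²
(7675 - 21885) + L(O(8, 9)) = (7675 - 21885) + (-43 + 4*(8 - 11*9))²/16 = -14210 + (-43 + 4*(8 - 99))²/16 = -14210 + (-43 + 4*(-91))²/16 = -14210 + (-43 - 364)²/16 = -14210 + (1/16)*(-407)² = -14210 + (1/16)*165649 = -14210 + 165649/16 = -61711/16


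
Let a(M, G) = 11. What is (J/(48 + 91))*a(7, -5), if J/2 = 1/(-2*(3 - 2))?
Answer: -11/139 ≈ -0.079137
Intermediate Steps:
J = -1 (J = 2/((-2*(3 - 2))) = 2/((-2*1)) = 2/(-2) = 2*(-½) = -1)
(J/(48 + 91))*a(7, -5) = (-1/(48 + 91))*11 = (-1/139)*11 = ((1/139)*(-1))*11 = -1/139*11 = -11/139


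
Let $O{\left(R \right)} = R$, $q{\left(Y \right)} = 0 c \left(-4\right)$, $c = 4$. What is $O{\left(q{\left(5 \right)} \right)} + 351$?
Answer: $351$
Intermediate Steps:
$q{\left(Y \right)} = 0$ ($q{\left(Y \right)} = 0 \cdot 4 \left(-4\right) = 0 \left(-4\right) = 0$)
$O{\left(q{\left(5 \right)} \right)} + 351 = 0 + 351 = 351$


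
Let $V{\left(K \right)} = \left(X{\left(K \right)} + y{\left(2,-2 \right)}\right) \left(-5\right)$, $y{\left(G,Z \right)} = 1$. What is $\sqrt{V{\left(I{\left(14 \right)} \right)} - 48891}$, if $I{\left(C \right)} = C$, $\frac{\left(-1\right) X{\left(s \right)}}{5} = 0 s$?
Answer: $16 i \sqrt{191} \approx 221.12 i$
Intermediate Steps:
$X{\left(s \right)} = 0$ ($X{\left(s \right)} = - 5 \cdot 0 s = \left(-5\right) 0 = 0$)
$V{\left(K \right)} = -5$ ($V{\left(K \right)} = \left(0 + 1\right) \left(-5\right) = 1 \left(-5\right) = -5$)
$\sqrt{V{\left(I{\left(14 \right)} \right)} - 48891} = \sqrt{-5 - 48891} = \sqrt{-48896} = 16 i \sqrt{191}$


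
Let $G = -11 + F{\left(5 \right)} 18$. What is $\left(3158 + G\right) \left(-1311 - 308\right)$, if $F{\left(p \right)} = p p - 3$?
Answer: $-5736117$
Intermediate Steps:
$F{\left(p \right)} = -3 + p^{2}$ ($F{\left(p \right)} = p^{2} - 3 = -3 + p^{2}$)
$G = 385$ ($G = -11 + \left(-3 + 5^{2}\right) 18 = -11 + \left(-3 + 25\right) 18 = -11 + 22 \cdot 18 = -11 + 396 = 385$)
$\left(3158 + G\right) \left(-1311 - 308\right) = \left(3158 + 385\right) \left(-1311 - 308\right) = 3543 \left(-1619\right) = -5736117$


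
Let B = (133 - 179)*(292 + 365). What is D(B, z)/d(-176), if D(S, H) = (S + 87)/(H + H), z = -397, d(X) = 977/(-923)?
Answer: -27814605/775738 ≈ -35.856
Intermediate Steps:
d(X) = -977/923 (d(X) = 977*(-1/923) = -977/923)
B = -30222 (B = -46*657 = -30222)
D(S, H) = (87 + S)/(2*H) (D(S, H) = (87 + S)/((2*H)) = (87 + S)*(1/(2*H)) = (87 + S)/(2*H))
D(B, z)/d(-176) = ((1/2)*(87 - 30222)/(-397))/(-977/923) = ((1/2)*(-1/397)*(-30135))*(-923/977) = (30135/794)*(-923/977) = -27814605/775738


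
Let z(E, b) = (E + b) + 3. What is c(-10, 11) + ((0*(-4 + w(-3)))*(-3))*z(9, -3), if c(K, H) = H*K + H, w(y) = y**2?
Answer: -99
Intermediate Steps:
z(E, b) = 3 + E + b
c(K, H) = H + H*K
c(-10, 11) + ((0*(-4 + w(-3)))*(-3))*z(9, -3) = 11*(1 - 10) + ((0*(-4 + (-3)**2))*(-3))*(3 + 9 - 3) = 11*(-9) + ((0*(-4 + 9))*(-3))*9 = -99 + ((0*5)*(-3))*9 = -99 + (0*(-3))*9 = -99 + 0*9 = -99 + 0 = -99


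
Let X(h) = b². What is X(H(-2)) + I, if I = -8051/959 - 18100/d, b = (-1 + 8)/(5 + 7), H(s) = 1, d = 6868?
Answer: -2534794501/237110832 ≈ -10.690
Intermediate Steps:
b = 7/12 ≈ 0.58333
X(h) = 49/144 (X(h) = (7/12)² = 49/144)
I = -18163042/1646603 (I = -8051/959 - 18100/6868 = -8051*1/959 - 18100*1/6868 = -8051/959 - 4525/1717 = -18163042/1646603 ≈ -11.031)
X(H(-2)) + I = 49/144 - 18163042/1646603 = -2534794501/237110832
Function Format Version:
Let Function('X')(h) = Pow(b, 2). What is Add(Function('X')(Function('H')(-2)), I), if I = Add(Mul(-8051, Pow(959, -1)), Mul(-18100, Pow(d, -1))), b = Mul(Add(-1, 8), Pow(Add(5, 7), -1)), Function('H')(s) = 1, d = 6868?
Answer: Rational(-2534794501, 237110832) ≈ -10.690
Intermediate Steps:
b = Rational(7, 12) (b = Mul(7, Pow(12, -1)) = Mul(7, Rational(1, 12)) = Rational(7, 12) ≈ 0.58333)
Function('X')(h) = Rational(49, 144) (Function('X')(h) = Pow(Rational(7, 12), 2) = Rational(49, 144))
I = Rational(-18163042, 1646603) (I = Add(Mul(-8051, Pow(959, -1)), Mul(-18100, Pow(6868, -1))) = Add(Mul(-8051, Rational(1, 959)), Mul(-18100, Rational(1, 6868))) = Add(Rational(-8051, 959), Rational(-4525, 1717)) = Rational(-18163042, 1646603) ≈ -11.031)
Add(Function('X')(Function('H')(-2)), I) = Add(Rational(49, 144), Rational(-18163042, 1646603)) = Rational(-2534794501, 237110832)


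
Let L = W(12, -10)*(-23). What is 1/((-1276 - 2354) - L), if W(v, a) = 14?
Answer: -1/3308 ≈ -0.00030230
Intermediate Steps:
L = -322 (L = 14*(-23) = -322)
1/((-1276 - 2354) - L) = 1/((-1276 - 2354) - 1*(-322)) = 1/(-3630 + 322) = 1/(-3308) = -1/3308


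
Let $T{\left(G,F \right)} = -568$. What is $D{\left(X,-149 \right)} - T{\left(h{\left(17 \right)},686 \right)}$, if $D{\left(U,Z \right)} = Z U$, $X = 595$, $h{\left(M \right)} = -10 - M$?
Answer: $-88087$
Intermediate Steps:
$D{\left(U,Z \right)} = U Z$
$D{\left(X,-149 \right)} - T{\left(h{\left(17 \right)},686 \right)} = 595 \left(-149\right) - -568 = -88655 + 568 = -88087$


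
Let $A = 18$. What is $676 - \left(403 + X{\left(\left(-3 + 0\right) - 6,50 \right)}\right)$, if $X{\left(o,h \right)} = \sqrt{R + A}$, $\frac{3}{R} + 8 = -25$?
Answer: $273 - \frac{\sqrt{2167}}{11} \approx 268.77$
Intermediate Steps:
$R = - \frac{1}{11}$ ($R = \frac{3}{-8 - 25} = \frac{3}{-33} = 3 \left(- \frac{1}{33}\right) = - \frac{1}{11} \approx -0.090909$)
$X{\left(o,h \right)} = \frac{\sqrt{2167}}{11}$ ($X{\left(o,h \right)} = \sqrt{- \frac{1}{11} + 18} = \sqrt{\frac{197}{11}} = \frac{\sqrt{2167}}{11}$)
$676 - \left(403 + X{\left(\left(-3 + 0\right) - 6,50 \right)}\right) = 676 + \left(\left(-25 + 18 \left(-21\right)\right) - \frac{\sqrt{2167}}{11}\right) = 676 - \left(403 + \frac{\sqrt{2167}}{11}\right) = 273 - \frac{\sqrt{2167}}{11}$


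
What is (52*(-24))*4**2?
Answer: -19968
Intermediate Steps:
(52*(-24))*4**2 = -1248*16 = -19968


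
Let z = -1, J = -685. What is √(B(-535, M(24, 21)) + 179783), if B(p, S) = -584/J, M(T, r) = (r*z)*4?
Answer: √84359078215/685 ≈ 424.01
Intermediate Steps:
M(T, r) = -4*r (M(T, r) = (r*(-1))*4 = -r*4 = -4*r)
B(p, S) = 584/685 (B(p, S) = -584/(-685) = -584*(-1/685) = 584/685)
√(B(-535, M(24, 21)) + 179783) = √(584/685 + 179783) = √(123151939/685) = √84359078215/685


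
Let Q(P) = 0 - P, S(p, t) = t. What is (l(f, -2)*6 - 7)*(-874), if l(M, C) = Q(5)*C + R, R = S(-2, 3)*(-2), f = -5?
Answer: -14858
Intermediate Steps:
R = -6 (R = 3*(-2) = -6)
Q(P) = -P
l(M, C) = -6 - 5*C (l(M, C) = (-1*5)*C - 6 = -5*C - 6 = -6 - 5*C)
(l(f, -2)*6 - 7)*(-874) = ((-6 - 5*(-2))*6 - 7)*(-874) = ((-6 + 10)*6 - 7)*(-874) = (4*6 - 7)*(-874) = (24 - 7)*(-874) = 17*(-874) = -14858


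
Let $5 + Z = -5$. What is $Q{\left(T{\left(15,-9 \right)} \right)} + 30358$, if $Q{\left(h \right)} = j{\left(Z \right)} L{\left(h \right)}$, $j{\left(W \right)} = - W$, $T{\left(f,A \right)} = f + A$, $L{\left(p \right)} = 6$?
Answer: $30418$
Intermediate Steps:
$Z = -10$ ($Z = -5 - 5 = -10$)
$T{\left(f,A \right)} = A + f$
$Q{\left(h \right)} = 60$ ($Q{\left(h \right)} = \left(-1\right) \left(-10\right) 6 = 10 \cdot 6 = 60$)
$Q{\left(T{\left(15,-9 \right)} \right)} + 30358 = 60 + 30358 = 30418$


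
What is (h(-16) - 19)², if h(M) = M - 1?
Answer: 1296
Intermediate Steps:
h(M) = -1 + M
(h(-16) - 19)² = ((-1 - 16) - 19)² = (-17 - 19)² = (-36)² = 1296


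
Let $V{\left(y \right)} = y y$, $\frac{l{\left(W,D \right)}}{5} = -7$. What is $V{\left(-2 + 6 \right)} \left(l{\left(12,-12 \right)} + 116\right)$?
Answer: $1296$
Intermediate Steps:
$l{\left(W,D \right)} = -35$ ($l{\left(W,D \right)} = 5 \left(-7\right) = -35$)
$V{\left(y \right)} = y^{2}$
$V{\left(-2 + 6 \right)} \left(l{\left(12,-12 \right)} + 116\right) = \left(-2 + 6\right)^{2} \left(-35 + 116\right) = 4^{2} \cdot 81 = 16 \cdot 81 = 1296$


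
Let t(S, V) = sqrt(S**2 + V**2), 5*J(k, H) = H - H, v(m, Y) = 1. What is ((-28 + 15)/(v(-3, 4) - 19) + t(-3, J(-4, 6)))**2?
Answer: 4489/324 ≈ 13.855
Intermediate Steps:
J(k, H) = 0 (J(k, H) = (H - H)/5 = (1/5)*0 = 0)
((-28 + 15)/(v(-3, 4) - 19) + t(-3, J(-4, 6)))**2 = ((-28 + 15)/(1 - 19) + sqrt((-3)**2 + 0**2))**2 = (-13/(-18) + sqrt(9 + 0))**2 = (-13*(-1/18) + sqrt(9))**2 = (13/18 + 3)**2 = (67/18)**2 = 4489/324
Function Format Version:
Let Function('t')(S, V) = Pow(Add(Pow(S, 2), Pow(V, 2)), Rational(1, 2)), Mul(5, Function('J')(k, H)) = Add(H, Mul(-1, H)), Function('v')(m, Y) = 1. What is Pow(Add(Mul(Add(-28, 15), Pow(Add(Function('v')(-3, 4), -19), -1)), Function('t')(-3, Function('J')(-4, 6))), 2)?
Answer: Rational(4489, 324) ≈ 13.855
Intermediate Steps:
Function('J')(k, H) = 0 (Function('J')(k, H) = Mul(Rational(1, 5), Add(H, Mul(-1, H))) = Mul(Rational(1, 5), 0) = 0)
Pow(Add(Mul(Add(-28, 15), Pow(Add(Function('v')(-3, 4), -19), -1)), Function('t')(-3, Function('J')(-4, 6))), 2) = Pow(Add(Mul(Add(-28, 15), Pow(Add(1, -19), -1)), Pow(Add(Pow(-3, 2), Pow(0, 2)), Rational(1, 2))), 2) = Pow(Add(Mul(-13, Pow(-18, -1)), Pow(Add(9, 0), Rational(1, 2))), 2) = Pow(Add(Mul(-13, Rational(-1, 18)), Pow(9, Rational(1, 2))), 2) = Pow(Add(Rational(13, 18), 3), 2) = Pow(Rational(67, 18), 2) = Rational(4489, 324)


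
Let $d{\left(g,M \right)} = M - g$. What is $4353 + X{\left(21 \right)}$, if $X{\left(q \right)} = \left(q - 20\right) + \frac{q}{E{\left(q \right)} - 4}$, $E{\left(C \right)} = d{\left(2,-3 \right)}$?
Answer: $\frac{13055}{3} \approx 4351.7$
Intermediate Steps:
$E{\left(C \right)} = -5$ ($E{\left(C \right)} = -3 - 2 = -5$)
$X{\left(q \right)} = -20 + \frac{8 q}{9}$ ($X{\left(q \right)} = \left(q - 20\right) + \frac{q}{-5 - 4} = \left(-20 + q\right) + \frac{q}{-9} = \left(-20 + q\right) + q \left(- \frac{1}{9}\right) = \left(-20 + q\right) - \frac{q}{9} = -20 + \frac{8 q}{9}$)
$4353 + X{\left(21 \right)} = 4353 + \left(-20 + \frac{8}{9} \cdot 21\right) = 4353 + \left(-20 + \frac{56}{3}\right) = 4353 - \frac{4}{3} = \frac{13055}{3}$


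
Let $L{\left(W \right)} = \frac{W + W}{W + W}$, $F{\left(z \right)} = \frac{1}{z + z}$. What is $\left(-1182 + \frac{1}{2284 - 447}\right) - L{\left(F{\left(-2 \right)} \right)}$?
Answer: $- \frac{2173170}{1837} \approx -1183.0$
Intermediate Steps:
$F{\left(z \right)} = \frac{1}{2 z}$
$L{\left(W \right)} = 1$ ($L{\left(W \right)} = \frac{2 W}{2 W} = 2 W \frac{1}{2 W} = 1$)
$\left(-1182 + \frac{1}{2284 - 447}\right) - L{\left(F{\left(-2 \right)} \right)} = \left(-1182 + \frac{1}{2284 - 447}\right) - 1 = \left(-1182 + \frac{1}{1837}\right) - 1 = - \frac{2171333}{1837} - 1 = - \frac{2173170}{1837}$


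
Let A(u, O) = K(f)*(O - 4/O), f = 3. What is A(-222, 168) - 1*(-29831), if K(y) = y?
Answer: 424689/14 ≈ 30335.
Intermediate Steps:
A(u, O) = -12/O + 3*O (A(u, O) = 3*(O - 4/O) = -12/O + 3*O)
A(-222, 168) - 1*(-29831) = (-12/168 + 3*168) - 1*(-29831) = (-12*1/168 + 504) + 29831 = (-1/14 + 504) + 29831 = 7055/14 + 29831 = 424689/14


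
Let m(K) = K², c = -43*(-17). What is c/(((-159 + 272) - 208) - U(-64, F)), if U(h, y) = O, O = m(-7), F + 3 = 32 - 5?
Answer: -731/144 ≈ -5.0764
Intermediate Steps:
c = 731
F = 24 (F = -3 + (32 - 5) = -3 + 27 = 24)
O = 49 (O = (-7)² = 49)
U(h, y) = 49
c/(((-159 + 272) - 208) - U(-64, F)) = 731/(((-159 + 272) - 208) - 1*49) = 731/((113 - 208) - 49) = 731/(-95 - 49) = 731/(-144) = 731*(-1/144) = -731/144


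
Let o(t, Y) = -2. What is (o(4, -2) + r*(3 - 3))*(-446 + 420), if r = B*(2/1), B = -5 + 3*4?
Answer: 52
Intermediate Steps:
B = 7 (B = -5 + 12 = 7)
r = 14 (r = 7*(2/1) = 7*(2*1) = 7*2 = 14)
(o(4, -2) + r*(3 - 3))*(-446 + 420) = (-2 + 14*(3 - 3))*(-446 + 420) = (-2 + 14*0)*(-26) = (-2 + 0)*(-26) = -2*(-26) = 52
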